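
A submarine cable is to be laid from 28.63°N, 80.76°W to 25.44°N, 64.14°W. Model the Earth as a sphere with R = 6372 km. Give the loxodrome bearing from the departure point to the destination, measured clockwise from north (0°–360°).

102.2°

Δψ = ln[tan(π/4+φ₂/2)/tan(π/4+φ₁/2)] = -0.0625
Δλ = +0.2901 rad (taken the short way round)
course = atan2(Δλ, Δψ) = 102.16°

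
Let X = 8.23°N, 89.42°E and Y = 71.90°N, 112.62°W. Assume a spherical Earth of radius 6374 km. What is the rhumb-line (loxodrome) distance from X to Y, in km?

13536 km

Rhumb course C = atan2(Δλ, Δψ) with Δψ = ln[tan(π/4+φ₂/2)/tan(π/4+φ₁/2)] = +1.6930, Δλ = +2.7569 → C = 58.45°
d = R·|Δφ| / |cos C| = 6374·1.11125 / 0.52329 = 13536 km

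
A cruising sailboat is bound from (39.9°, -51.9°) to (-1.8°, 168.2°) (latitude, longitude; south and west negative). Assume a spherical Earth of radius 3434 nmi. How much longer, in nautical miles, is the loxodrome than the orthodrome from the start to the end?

467 nmi

Great circle: cos σ = sin φ₁ sin φ₂ + cos φ₁ cos φ₂ cos Δλ,  σ = 2.2227 rad → d_gc = 7632.7 nmi
Rhumb line: Δψ = -0.7921, q = Δφ/Δψ = 0.9189, d_rh = R√(Δφ²+q²Δλ²) = 8099.9 nmi
Excess = 8099.9 − 7632.7 = 467.2 ≈ 467 nmi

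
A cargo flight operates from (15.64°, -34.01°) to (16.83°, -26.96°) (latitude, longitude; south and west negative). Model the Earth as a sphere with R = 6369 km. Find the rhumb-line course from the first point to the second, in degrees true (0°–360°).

80.0°

Meridional parts: M(φ₁)=+0.2764, M(φ₂)=+0.2981 → ΔM = +0.0216;  Δλ = +0.1230 rad
tan C = Δλ / ΔM = +5.6880 → C = 80.03°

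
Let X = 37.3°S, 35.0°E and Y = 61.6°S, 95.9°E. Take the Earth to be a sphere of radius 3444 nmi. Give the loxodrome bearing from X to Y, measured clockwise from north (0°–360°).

122.3°

Δψ = ln[tan(π/4+φ₂/2)/tan(π/4+φ₁/2)] = -0.6717
Δλ = +1.0629 rad (taken the short way round)
course = atan2(Δλ, Δψ) = 122.29°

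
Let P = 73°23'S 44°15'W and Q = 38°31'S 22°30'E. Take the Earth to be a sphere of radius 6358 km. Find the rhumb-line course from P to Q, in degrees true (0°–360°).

Meridional parts: M(φ₁)=-1.9239, M(φ₂)=-0.7295 → ΔM = +1.1945;  Δλ = +1.1650 rad
tan C = Δλ / ΔM = +0.9753 → C = 44.29°

44.3°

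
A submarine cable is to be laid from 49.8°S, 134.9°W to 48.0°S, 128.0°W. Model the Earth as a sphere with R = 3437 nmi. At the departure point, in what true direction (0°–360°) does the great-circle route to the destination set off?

71.0°

θ = atan2( sin Δλ·cos φ₂ ,  cos φ₁ sin φ₂ − sin φ₁ cos φ₂ cos Δλ )
  = atan2(+0.0804, +0.0277) = 70.98°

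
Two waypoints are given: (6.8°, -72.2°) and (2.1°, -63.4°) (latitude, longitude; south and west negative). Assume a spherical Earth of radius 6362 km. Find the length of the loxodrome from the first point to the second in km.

Rhumb course C = atan2(Δλ, Δψ) with Δψ = ln[tan(π/4+φ₂/2)/tan(π/4+φ₁/2)] = -0.0823, Δλ = +0.1536 → C = 118.18°
d = R·|Δφ| / |cos C| = 6362·0.08203 / 0.47232 = 1105 km

1105 km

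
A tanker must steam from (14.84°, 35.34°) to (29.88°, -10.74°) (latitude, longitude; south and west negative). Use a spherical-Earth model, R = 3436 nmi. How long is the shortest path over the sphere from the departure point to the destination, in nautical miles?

2690 nmi

Haversine: a = sin²(Δφ/2)+cos φ₁ cos φ₂ sin²(Δλ/2) = 0.14551;  σ = 2·atan2(√a,√(1−a))
σ = 44.848° → d = Rσ = 3436·0.78274 = 2690 nmi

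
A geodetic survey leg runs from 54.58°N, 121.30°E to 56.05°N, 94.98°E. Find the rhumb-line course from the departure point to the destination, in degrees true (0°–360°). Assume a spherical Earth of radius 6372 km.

Δψ = ln[tan(π/4+φ₂/2)/tan(π/4+φ₁/2)] = +0.0451
Δλ = -0.4594 rad (taken the short way round)
course = atan2(Δλ, Δψ) = 275.61°

275.6°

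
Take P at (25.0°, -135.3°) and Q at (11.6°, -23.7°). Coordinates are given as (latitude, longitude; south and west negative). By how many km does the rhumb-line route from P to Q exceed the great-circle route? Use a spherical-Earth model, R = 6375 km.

280 km

Great circle: cos σ = sin φ₁ sin φ₂ + cos φ₁ cos φ₂ cos Δλ,  σ = 1.8151 rad → d_gc = 11571.00 km
Rhumb line: Δψ = -0.2470, q = Δφ/Δψ = 0.9468, d_rh = R√(Δφ²+q²Δλ²) = 11850.51 km
Excess = 11850.51 − 11571.00 = 279.51 ≈ 280 km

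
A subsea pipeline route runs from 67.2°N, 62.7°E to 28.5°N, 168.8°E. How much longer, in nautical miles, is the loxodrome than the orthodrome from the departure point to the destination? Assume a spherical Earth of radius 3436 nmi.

Great circle: cos σ = sin φ₁ sin φ₂ + cos φ₁ cos φ₂ cos Δλ,  σ = 1.2181 rad → d_gc = 4185.4 nmi
Rhumb line: Δψ = -1.0820, q = Δφ/Δψ = 0.6243, d_rh = R√(Δφ²+q²Δλ²) = 4600.3 nmi
Excess = 4600.3 − 4185.4 = 414.9 ≈ 415 nmi

415 nmi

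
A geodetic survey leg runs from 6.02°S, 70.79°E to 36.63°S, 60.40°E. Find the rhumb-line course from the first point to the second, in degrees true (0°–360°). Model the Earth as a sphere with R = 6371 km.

Δψ = ln[tan(π/4+φ₂/2)/tan(π/4+φ₁/2)] = -0.5827
Δλ = -0.1813 rad (taken the short way round)
course = atan2(Δλ, Δψ) = 197.29°

197.3°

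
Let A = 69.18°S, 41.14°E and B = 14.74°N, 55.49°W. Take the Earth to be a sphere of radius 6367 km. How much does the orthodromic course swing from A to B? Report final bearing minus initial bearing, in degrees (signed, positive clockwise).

+69.3°

Initial bearing θ₁ = atan2(sin Δλ cos φ₂, cos φ₁ sin φ₂ − sin φ₁ cos φ₂ cos Δλ) = 269.17°
Final bearing θ₂ = (initial bearing from the destination back to the start) + 180° = 338.44°
Δθ = θ₂ − θ₁ = +69.3°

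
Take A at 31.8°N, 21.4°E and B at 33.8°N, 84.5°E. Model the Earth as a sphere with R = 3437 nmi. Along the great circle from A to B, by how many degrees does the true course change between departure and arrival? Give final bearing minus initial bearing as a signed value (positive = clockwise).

Initial bearing θ₁ = atan2(sin Δλ cos φ₂, cos φ₁ sin φ₂ − sin φ₁ cos φ₂ cos Δλ) = 69.66°
Final bearing θ₂ = (initial bearing from the destination back to the start) + 180° = 106.46°
Δθ = θ₂ − θ₁ = +36.8°

+36.8°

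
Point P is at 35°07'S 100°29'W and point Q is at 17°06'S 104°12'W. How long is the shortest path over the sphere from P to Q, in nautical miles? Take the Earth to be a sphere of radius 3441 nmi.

Haversine: a = sin²(Δφ/2)+cos φ₁ cos φ₂ sin²(Δλ/2) = 0.02534;  σ = 2·atan2(√a,√(1−a))
σ = 18.319° → d = Rσ = 3441·0.31972 = 1100 nmi

1100 nmi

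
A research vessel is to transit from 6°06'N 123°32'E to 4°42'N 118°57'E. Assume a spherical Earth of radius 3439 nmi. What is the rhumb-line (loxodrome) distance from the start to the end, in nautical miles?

Rhumb course C = atan2(Δλ, Δψ) with Δψ = ln[tan(π/4+φ₂/2)/tan(π/4+φ₁/2)] = -0.0245, Δλ = -0.0800 → C = 252.94°
d = R·|Δφ| / |cos C| = 3439·0.02443 / 0.29333 = 286 nmi

286 nmi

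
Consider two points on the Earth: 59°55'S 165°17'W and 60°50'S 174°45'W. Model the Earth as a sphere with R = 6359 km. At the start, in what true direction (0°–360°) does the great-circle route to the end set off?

θ = atan2( sin Δλ·cos φ₂ ,  cos φ₁ sin φ₂ − sin φ₁ cos φ₂ cos Δλ )
  = atan2(-0.0802, -0.0217) = 254.82°

254.8°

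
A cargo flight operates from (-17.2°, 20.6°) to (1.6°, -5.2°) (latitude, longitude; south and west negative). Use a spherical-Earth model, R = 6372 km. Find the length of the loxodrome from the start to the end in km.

Rhumb course C = atan2(Δλ, Δψ) with Δψ = ln[tan(π/4+φ₂/2)/tan(π/4+φ₁/2)] = +0.3327, Δλ = -0.4503 → C = 306.46°
d = R·|Δφ| / |cos C| = 6372·0.32812 / 0.59429 = 3518 km

3518 km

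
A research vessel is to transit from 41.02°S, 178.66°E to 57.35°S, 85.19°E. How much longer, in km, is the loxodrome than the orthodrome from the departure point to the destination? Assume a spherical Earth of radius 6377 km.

486 km

Great circle: cos σ = sin φ₁ sin φ₂ + cos φ₁ cos φ₂ cos Δλ,  σ = 1.0146 rad → d_gc = 6470.0 km
Rhumb line: Δψ = -0.4416, q = Δφ/Δψ = 0.6454, d_rh = R√(Δφ²+q²Δλ²) = 6955.7 km
Excess = 6955.7 − 6470.0 = 485.7 ≈ 486 km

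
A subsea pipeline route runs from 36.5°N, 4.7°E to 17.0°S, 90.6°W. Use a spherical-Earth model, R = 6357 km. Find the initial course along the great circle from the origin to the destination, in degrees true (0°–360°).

θ = atan2( sin Δλ·cos φ₂ ,  cos φ₁ sin φ₂ − sin φ₁ cos φ₂ cos Δλ )
  = atan2(-0.9522, -0.1825) = 259.15°

259.2°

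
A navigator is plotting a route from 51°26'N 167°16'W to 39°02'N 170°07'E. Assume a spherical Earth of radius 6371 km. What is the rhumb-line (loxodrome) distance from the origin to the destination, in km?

Δψ = ln[tan(π/4+φ₂/2)/tan(π/4+φ₁/2)] = -0.3092;  Δφ = -0.2164 rad,  Δλ = -0.3947 rad
q = Δφ/Δψ = 0.7000
d = R·√(Δφ² + q²Δλ²) = 6371·0.35099 = 2236 km

2236 km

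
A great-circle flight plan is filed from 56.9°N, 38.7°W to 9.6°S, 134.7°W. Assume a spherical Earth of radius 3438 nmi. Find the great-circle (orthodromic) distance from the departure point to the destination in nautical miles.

6079 nmi

Haversine: a = sin²(Δφ/2)+cos φ₁ cos φ₂ sin²(Δλ/2) = 0.59799;  σ = 2·atan2(√a,√(1−a))
σ = 101.303° → d = Rσ = 3438·1.76806 = 6079 nmi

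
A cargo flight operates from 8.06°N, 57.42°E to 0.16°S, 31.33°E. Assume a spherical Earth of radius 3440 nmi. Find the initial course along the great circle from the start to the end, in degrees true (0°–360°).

253.7°

N = sin Δλ·cos φ₂ = -0.4398;  D = cos φ₁ sin φ₂ − sin φ₁ cos φ₂ cos Δλ = -0.1287
initial course = atan2(N, D) = 253.69°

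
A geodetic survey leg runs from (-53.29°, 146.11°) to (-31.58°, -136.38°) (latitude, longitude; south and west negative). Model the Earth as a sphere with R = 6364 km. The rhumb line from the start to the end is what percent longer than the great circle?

4.0%

Great circle: σ = 1.0122 rad → d_gc = Rσ = 6441.9 km
Rhumb: Δφ = +0.3789, Δλ = +1.3528, Δψ = +0.5219, q = Δφ/Δψ = 0.7261 → d_rh = R√(Δφ²+q²Δλ²) = 6699.9 km
Excess = (6699.9 − 6441.9) / 6441.9 = 258.0 / 6441.9 = 4.01% ≈ 4.0%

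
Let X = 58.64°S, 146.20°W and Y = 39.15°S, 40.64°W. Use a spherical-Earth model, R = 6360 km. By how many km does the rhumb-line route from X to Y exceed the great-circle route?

713 km

Great circle: cos σ = sin φ₁ sin φ₂ + cos φ₁ cos φ₂ cos Δλ,  σ = 1.1253 rad → d_gc = 7157.2 km
Rhumb line: Δψ = +0.5268, q = Δφ/Δψ = 0.6458, d_rh = R√(Δφ²+q²Δλ²) = 7869.9 km
Excess = 7869.9 − 7157.2 = 712.7 ≈ 713 km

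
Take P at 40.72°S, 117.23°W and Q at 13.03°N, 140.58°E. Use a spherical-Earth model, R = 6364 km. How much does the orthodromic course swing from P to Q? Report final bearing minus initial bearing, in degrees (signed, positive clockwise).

+36.8°

At departure: θ₁ = atan2(sin Δλ cos φ₂, cos φ₁ sin φ₂ − sin φ₁ cos φ₂ cos Δλ) = 272.21°
At arrival: θ₂ = atan2(sin Δλ cos φ₁, −cos φ₂ sin φ₁ + sin φ₂ cos φ₁ cos Δλ) = 308.98°
Δθ = θ₂ − θ₁ = +36.8°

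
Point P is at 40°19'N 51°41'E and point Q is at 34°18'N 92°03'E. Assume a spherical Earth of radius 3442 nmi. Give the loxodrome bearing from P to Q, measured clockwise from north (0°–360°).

Δψ = ln[tan(π/4+φ₂/2)/tan(π/4+φ₁/2)] = -0.1322
Δλ = +0.7045 rad (taken the short way round)
course = atan2(Δλ, Δψ) = 100.62°

100.6°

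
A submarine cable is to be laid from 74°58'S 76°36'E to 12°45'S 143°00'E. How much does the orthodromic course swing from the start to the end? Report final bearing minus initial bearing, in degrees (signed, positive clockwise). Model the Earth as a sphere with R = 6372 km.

At departure: θ₁ = atan2(sin Δλ cos φ₂, cos φ₁ sin φ₂ − sin φ₁ cos φ₂ cos Δλ) = 70.31°
At arrival: θ₂ = atan2(sin Δλ cos φ₁, −cos φ₂ sin φ₁ + sin φ₂ cos φ₁ cos Δλ) = 14.50°
Δθ = θ₂ − θ₁ = -55.8°

-55.8°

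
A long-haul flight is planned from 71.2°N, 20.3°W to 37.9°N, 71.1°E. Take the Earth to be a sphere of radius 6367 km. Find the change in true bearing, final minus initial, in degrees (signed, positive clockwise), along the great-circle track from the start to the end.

+82.1°

Initial bearing θ₁ = atan2(sin Δλ cos φ₂, cos φ₁ sin φ₂ − sin φ₁ cos φ₂ cos Δλ) = 74.67°
Final bearing θ₂ = (initial bearing from the destination back to the start) + 180° = 156.80°
Δθ = θ₂ − θ₁ = +82.1°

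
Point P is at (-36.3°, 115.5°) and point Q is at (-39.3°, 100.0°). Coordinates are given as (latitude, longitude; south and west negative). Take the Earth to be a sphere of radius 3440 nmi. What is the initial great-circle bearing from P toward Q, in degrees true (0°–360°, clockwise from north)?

N = sin Δλ·cos φ₂ = -0.2068;  D = cos φ₁ sin φ₂ − sin φ₁ cos φ₂ cos Δλ = -0.0690
initial course = atan2(N, D) = 251.55°

251.5°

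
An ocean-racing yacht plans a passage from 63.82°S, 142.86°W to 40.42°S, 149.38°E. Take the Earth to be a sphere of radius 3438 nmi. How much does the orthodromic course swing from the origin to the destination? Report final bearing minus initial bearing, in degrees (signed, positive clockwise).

Initial bearing θ₁ = atan2(sin Δλ cos φ₂, cos φ₁ sin φ₂ − sin φ₁ cos φ₂ cos Δλ) = 267.77°
Final bearing θ₂ = (initial bearing from the destination back to the start) + 180° = 324.61°
Δθ = θ₂ − θ₁ = +56.8°

+56.8°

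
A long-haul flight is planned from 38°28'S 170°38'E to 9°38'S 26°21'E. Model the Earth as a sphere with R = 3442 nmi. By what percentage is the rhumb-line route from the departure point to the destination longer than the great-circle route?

Great circle: σ = 2.1207 rad → d_gc = Rσ = 7299.6 nmi
Rhumb: Δφ = +0.5032, Δλ = -2.5182, Δψ = +0.5594, q = Δφ/Δψ = 0.8996 → d_rh = R√(Δφ²+q²Δλ²) = 7987.2 nmi
Excess = (7987.2 − 7299.6) / 7299.6 = 687.6 / 7299.6 = 9.42% ≈ 9.4%

9.4%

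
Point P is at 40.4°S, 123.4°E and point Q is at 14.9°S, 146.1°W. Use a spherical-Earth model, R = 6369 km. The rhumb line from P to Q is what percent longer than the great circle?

2.9%

Great circle: σ = 1.4099 rad → d_gc = Rσ = 8979.5 km
Rhumb: Δφ = +0.4451, Δλ = +1.5795, Δψ = +0.5090, q = Δφ/Δψ = 0.8744 → d_rh = R√(Δφ²+q²Δλ²) = 9241.4 km
Excess = (9241.4 − 8979.5) / 8979.5 = 261.9 / 8979.5 = 2.92% ≈ 2.9%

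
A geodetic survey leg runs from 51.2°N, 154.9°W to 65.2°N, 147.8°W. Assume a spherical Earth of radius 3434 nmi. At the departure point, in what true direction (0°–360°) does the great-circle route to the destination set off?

θ = atan2( sin Δλ·cos φ₂ ,  cos φ₁ sin φ₂ − sin φ₁ cos φ₂ cos Δλ )
  = atan2(+0.0518, +0.2444) = 11.98°

12.0°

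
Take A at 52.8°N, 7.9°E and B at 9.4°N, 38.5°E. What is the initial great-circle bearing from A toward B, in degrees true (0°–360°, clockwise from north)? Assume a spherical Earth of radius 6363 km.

θ = atan2( sin Δλ·cos φ₂ ,  cos φ₁ sin φ₂ − sin φ₁ cos φ₂ cos Δλ )
  = atan2(+0.5022, -0.5777) = 139.00°

139.0°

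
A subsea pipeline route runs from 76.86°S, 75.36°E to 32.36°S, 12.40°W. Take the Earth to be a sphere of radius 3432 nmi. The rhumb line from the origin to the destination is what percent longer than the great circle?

7.2%

Great circle: σ = 1.0137 rad → d_gc = Rσ = 3479.0 nmi
Rhumb: Δφ = +0.7767, Δλ = -1.5317, Δψ = +1.5639, q = Δφ/Δψ = 0.4966 → d_rh = R√(Δφ²+q²Δλ²) = 3731.1 nmi
Excess = (3731.1 − 3479.0) / 3479.0 = 252.1 / 3479.0 = 7.246% ≈ 7.2%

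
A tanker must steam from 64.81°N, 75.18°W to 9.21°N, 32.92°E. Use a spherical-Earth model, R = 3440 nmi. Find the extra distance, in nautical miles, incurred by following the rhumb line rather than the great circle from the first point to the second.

419 nmi

Great circle: cos σ = sin φ₁ sin φ₂ + cos φ₁ cos φ₂ cos Δλ,  σ = 1.5565 rad → d_gc = 5354.3 nmi
Rhumb line: Δψ = -1.3372, q = Δφ/Δψ = 0.7257, d_rh = R√(Δφ²+q²Δλ²) = 5773.0 nmi
Excess = 5773.0 − 5354.3 = 418.7 ≈ 419 nmi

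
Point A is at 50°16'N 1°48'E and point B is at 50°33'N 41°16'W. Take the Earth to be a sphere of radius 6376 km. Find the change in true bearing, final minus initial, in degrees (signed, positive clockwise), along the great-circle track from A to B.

-33.8°

Initial bearing θ₁ = atan2(sin Δλ cos φ₂, cos φ₁ sin φ₂ − sin φ₁ cos φ₂ cos Δλ) = 287.48°
Final bearing θ₂ = (initial bearing from the destination back to the start) + 180° = 253.65°
Δθ = θ₂ − θ₁ = -33.8°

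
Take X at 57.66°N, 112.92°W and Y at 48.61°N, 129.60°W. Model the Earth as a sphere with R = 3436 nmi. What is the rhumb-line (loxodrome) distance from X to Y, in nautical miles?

807 nmi

Rhumb course C = atan2(Δλ, Δψ) with Δψ = ln[tan(π/4+φ₂/2)/tan(π/4+φ₁/2)] = -0.2645, Δλ = -0.2911 → C = 227.74°
d = R·|Δφ| / |cos C| = 3436·0.15795 / 0.67252 = 807 nmi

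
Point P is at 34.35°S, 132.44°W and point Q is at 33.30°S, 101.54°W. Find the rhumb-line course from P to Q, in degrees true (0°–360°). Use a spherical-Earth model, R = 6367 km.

87.7°

Δψ = ln[tan(π/4+φ₂/2)/tan(π/4+φ₁/2)] = +0.0221
Δλ = +0.5393 rad (taken the short way round)
course = atan2(Δλ, Δψ) = 87.66°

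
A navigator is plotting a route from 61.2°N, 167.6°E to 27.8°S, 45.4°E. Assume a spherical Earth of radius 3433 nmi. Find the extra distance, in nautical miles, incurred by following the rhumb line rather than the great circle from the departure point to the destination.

Great circle: cos σ = sin φ₁ sin φ₂ + cos φ₁ cos φ₂ cos Δλ,  σ = 2.2598 rad → d_gc = 7758.0 nmi
Rhumb line: Δψ = -1.8651, q = Δφ/Δψ = 0.8329, d_rh = R√(Δφ²+q²Δλ²) = 8100.8 nmi
Excess = 8100.8 − 7758.0 = 342.8 ≈ 343 nmi

343 nmi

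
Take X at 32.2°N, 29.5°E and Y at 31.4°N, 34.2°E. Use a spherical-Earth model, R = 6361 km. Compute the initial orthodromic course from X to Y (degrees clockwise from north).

N = sin Δλ·cos φ₂ = +0.0699;  D = cos φ₁ sin φ₂ − sin φ₁ cos φ₂ cos Δλ = -0.0124
initial course = atan2(N, D) = 100.08°

100.1°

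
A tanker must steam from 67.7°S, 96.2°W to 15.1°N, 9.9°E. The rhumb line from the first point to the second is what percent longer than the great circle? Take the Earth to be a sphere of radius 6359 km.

5.3%

Great circle: σ = 1.9205 rad → d_gc = Rσ = 12212.4 km
Rhumb: Δφ = +1.4451, Δλ = +1.8518, Δψ = +1.8907, q = Δφ/Δψ = 0.7643 → d_rh = R√(Δφ²+q²Δλ²) = 12863.0 km
Excess = (12863.0 − 12212.4) / 12212.4 = 650.6 / 12212.4 = 5.33% ≈ 5.3%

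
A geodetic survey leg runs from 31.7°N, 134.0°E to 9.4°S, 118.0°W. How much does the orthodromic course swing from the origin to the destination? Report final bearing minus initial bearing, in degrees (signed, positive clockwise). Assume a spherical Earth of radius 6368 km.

+31.7°

Initial bearing θ₁ = atan2(sin Δλ cos φ₂, cos φ₁ sin φ₂ − sin φ₁ cos φ₂ cos Δλ) = 88.70°
Final bearing θ₂ = (initial bearing from the destination back to the start) + 180° = 120.44°
Δθ = θ₂ − θ₁ = +31.7°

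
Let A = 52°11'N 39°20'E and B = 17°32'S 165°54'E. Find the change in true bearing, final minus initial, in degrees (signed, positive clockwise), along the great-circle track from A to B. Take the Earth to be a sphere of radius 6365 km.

+71.6°

Initial bearing θ₁ = atan2(sin Δλ cos φ₂, cos φ₁ sin φ₂ − sin φ₁ cos φ₂ cos Δλ) = 70.98°
Final bearing θ₂ = (initial bearing from the destination back to the start) + 180° = 142.56°
Δθ = θ₂ − θ₁ = +71.6°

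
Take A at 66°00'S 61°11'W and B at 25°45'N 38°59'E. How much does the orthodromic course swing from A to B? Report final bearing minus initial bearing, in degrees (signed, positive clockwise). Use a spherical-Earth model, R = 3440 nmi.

-61.1°

At departure: θ₁ = atan2(sin Δλ cos φ₂, cos φ₁ sin φ₂ − sin φ₁ cos φ₂ cos Δλ) = 87.97°
At arrival: θ₂ = atan2(sin Δλ cos φ₁, −cos φ₂ sin φ₁ + sin φ₂ cos φ₁ cos Δλ) = 26.83°
Δθ = θ₂ − θ₁ = -61.1°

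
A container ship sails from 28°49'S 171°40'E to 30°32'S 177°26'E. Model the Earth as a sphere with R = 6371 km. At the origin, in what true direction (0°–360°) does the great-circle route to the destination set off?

θ = atan2( sin Δλ·cos φ₂ ,  cos φ₁ sin φ₂ − sin φ₁ cos φ₂ cos Δλ )
  = atan2(+0.0865, -0.0321) = 110.33°

110.3°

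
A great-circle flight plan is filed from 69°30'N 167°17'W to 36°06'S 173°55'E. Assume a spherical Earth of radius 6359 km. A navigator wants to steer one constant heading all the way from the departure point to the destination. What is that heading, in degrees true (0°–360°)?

187.8°

Δψ = ln[tan(π/4+φ₂/2)/tan(π/4+φ₁/2)] = -2.3866
Δλ = -0.3281 rad (taken the short way round)
course = atan2(Δλ, Δψ) = 187.83°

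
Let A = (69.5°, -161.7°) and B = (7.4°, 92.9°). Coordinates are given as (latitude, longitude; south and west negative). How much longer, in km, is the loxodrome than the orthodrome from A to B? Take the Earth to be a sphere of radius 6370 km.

769 km

Great circle: cos σ = sin φ₁ sin φ₂ + cos φ₁ cos φ₂ cos Δλ,  σ = 1.5424 rad → d_gc = 9825.0 km
Rhumb line: Δψ = -1.5807, q = Δφ/Δψ = 0.6857, d_rh = R√(Δφ²+q²Δλ²) = 10593.7 km
Excess = 10593.7 − 9825.0 = 768.7 ≈ 769 km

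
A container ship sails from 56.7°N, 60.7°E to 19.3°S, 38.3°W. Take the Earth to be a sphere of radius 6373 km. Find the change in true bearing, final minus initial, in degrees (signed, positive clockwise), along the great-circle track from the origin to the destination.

-50.9°

At departure: θ₁ = atan2(sin Δλ cos φ₂, cos φ₁ sin φ₂ − sin φ₁ cos φ₂ cos Δλ) = 266.44°
At arrival: θ₂ = atan2(sin Δλ cos φ₁, −cos φ₂ sin φ₁ + sin φ₂ cos φ₁ cos Δλ) = 215.49°
Δθ = θ₂ − θ₁ = -50.9°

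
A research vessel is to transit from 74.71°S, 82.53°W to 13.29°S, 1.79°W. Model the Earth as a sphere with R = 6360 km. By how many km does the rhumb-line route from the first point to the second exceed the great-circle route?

409 km

Great circle: cos σ = sin φ₁ sin φ₂ + cos φ₁ cos φ₂ cos Δλ,  σ = 1.3046 rad → d_gc = 8297.4 km
Rhumb line: Δψ = +1.7742, q = Δφ/Δψ = 0.6042, d_rh = R√(Δφ²+q²Δλ²) = 8706.7 km
Excess = 8706.7 − 8297.4 = 409.3 ≈ 409 km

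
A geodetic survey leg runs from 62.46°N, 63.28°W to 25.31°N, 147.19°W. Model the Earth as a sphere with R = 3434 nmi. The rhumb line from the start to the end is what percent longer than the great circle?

Great circle: σ = 1.1336 rad → d_gc = Rσ = 3892.7 nmi
Rhumb: Δφ = -0.6484, Δλ = -1.4645, Δψ = -0.9494, q = Δφ/Δψ = 0.6830 → d_rh = R√(Δφ²+q²Δλ²) = 4093.3 nmi
Excess = (4093.3 − 3892.7) / 3892.7 = 200.6 / 3892.7 = 5.153% ≈ 5.2%

5.2%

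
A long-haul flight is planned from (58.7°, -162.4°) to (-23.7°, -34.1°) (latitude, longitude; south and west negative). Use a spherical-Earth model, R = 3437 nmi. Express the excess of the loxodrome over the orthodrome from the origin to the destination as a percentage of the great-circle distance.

Great circle: σ = 2.2631 rad → d_gc = Rσ = 7778.1 nmi
Rhumb: Δφ = -1.4382, Δλ = +2.2393, Δψ = -1.6984, q = Δφ/Δψ = 0.8468 → d_rh = R√(Δφ²+q²Δλ²) = 8179.4 nmi
Excess = (8179.4 − 7778.1) / 7778.1 = 401.3 / 7778.1 = 5.16% ≈ 5.2%

5.2%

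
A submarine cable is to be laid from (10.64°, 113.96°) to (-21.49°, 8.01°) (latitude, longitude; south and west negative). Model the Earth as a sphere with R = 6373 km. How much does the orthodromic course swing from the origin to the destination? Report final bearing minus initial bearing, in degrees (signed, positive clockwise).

At departure: θ₁ = atan2(sin Δλ cos φ₂, cos φ₁ sin φ₂ − sin φ₁ cos φ₂ cos Δλ) = 250.73°
At arrival: θ₂ = atan2(sin Δλ cos φ₁, −cos φ₂ sin φ₁ + sin φ₂ cos φ₁ cos Δλ) = 265.59°
Δθ = θ₂ − θ₁ = +14.9°

+14.9°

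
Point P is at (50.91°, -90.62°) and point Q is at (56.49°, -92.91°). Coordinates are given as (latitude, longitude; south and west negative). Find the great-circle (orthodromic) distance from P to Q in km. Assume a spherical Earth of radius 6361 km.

637 km

Haversine: a = sin²(Δφ/2)+cos φ₁ cos φ₂ sin²(Δλ/2) = 0.00251;  σ = 2·atan2(√a,√(1−a))
σ = 5.741° → d = Rσ = 6361·0.10021 = 637 km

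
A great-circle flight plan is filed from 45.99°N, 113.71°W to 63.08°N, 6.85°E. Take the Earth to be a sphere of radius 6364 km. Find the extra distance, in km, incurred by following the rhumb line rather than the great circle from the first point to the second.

1057 km

Great circle: cos σ = sin φ₁ sin φ₂ + cos φ₁ cos φ₂ cos Δλ,  σ = 1.0686 rad → d_gc = 6800.6 km
Rhumb line: Δψ = +0.5238, q = Δφ/Δψ = 0.5694, d_rh = R√(Δφ²+q²Δλ²) = 7857.5 km
Excess = 7857.5 − 6800.6 = 1056.9 ≈ 1057 km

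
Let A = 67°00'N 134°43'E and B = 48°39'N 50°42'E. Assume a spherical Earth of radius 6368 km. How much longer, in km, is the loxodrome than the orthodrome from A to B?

350 km

Great circle: cos σ = sin φ₁ sin φ₂ + cos φ₁ cos φ₂ cos Δλ,  σ = 0.7700 rad → d_gc = 4903.3 km
Rhumb line: Δψ = -0.6178, q = Δφ/Δψ = 0.5184, d_rh = R√(Δφ²+q²Δλ²) = 5252.9 km
Excess = 5252.9 − 4903.3 = 349.6 ≈ 350 km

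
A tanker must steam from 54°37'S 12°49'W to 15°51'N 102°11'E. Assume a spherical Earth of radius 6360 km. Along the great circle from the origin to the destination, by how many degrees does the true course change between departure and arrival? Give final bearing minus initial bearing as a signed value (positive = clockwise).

At departure: θ₁ = atan2(sin Δλ cos φ₂, cos φ₁ sin φ₂ − sin φ₁ cos φ₂ cos Δλ) = 101.24°
At arrival: θ₂ = atan2(sin Δλ cos φ₁, −cos φ₂ sin φ₁ + sin φ₂ cos φ₁ cos Δλ) = 36.18°
Δθ = θ₂ − θ₁ = -65.1°

-65.1°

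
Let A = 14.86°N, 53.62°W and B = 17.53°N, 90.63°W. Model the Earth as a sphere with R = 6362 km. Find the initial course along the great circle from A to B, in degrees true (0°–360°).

279.5°

N = sin Δλ·cos φ₂ = -0.5740;  D = cos φ₁ sin φ₂ − sin φ₁ cos φ₂ cos Δλ = +0.0959
initial course = atan2(N, D) = 279.48°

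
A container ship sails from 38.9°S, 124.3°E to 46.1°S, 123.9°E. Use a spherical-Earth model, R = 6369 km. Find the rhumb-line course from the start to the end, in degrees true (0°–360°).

182.3°

Δψ = ln[tan(π/4+φ₂/2)/tan(π/4+φ₁/2)] = -0.1707
Δλ = -0.0070 rad (taken the short way round)
course = atan2(Δλ, Δψ) = 182.34°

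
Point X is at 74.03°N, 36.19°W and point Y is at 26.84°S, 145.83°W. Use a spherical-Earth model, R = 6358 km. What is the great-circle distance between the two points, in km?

Haversine: a = sin²(Δφ/2)+cos φ₁ cos φ₂ sin²(Δλ/2) = 0.75829;  σ = 2·atan2(√a,√(1−a))
σ = 121.104° → d = Rσ = 6358·2.11366 = 13439 km

13439 km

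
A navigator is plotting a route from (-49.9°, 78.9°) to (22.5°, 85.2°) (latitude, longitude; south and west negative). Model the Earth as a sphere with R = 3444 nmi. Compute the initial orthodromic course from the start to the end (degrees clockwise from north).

θ = atan2( sin Δλ·cos φ₂ ,  cos φ₁ sin φ₂ − sin φ₁ cos φ₂ cos Δλ )
  = atan2(+0.1014, +0.9489) = 6.10°

6.1°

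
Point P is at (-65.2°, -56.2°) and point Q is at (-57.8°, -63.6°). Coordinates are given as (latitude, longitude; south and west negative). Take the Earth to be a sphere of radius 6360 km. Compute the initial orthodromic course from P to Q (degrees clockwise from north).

331.2°

N = sin Δλ·cos φ₂ = -0.0686;  D = cos φ₁ sin φ₂ − sin φ₁ cos φ₂ cos Δλ = +0.1248
initial course = atan2(N, D) = 331.19°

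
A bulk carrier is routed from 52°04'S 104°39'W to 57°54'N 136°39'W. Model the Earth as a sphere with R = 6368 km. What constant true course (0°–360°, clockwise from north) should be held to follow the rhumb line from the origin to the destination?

346.4°

Meridional parts: M(φ₁)=-1.0681, M(φ₂)=+1.2459 → ΔM = +2.3139;  Δλ = -0.5585 rad
tan C = Δλ / ΔM = -0.2414 → C = 346.43°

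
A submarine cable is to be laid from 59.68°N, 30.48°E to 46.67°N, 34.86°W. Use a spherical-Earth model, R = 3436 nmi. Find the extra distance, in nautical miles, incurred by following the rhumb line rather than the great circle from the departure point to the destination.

88 nmi

Great circle: cos σ = sin φ₁ sin φ₂ + cos φ₁ cos φ₂ cos Δλ,  σ = 0.6881 rad → d_gc = 2364.3 nmi
Rhumb line: Δψ = -0.3826, q = Δφ/Δψ = 0.5934, d_rh = R√(Δφ²+q²Δλ²) = 2452.7 nmi
Excess = 2452.7 − 2364.3 = 88.4 ≈ 88 nmi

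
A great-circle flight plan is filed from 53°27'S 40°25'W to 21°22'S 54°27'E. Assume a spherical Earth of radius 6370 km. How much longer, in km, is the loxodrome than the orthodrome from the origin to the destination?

457 km

Great circle: cos σ = sin φ₁ sin φ₂ + cos φ₁ cos φ₂ cos Δλ,  σ = 1.3226 rad → d_gc = 8425.1 km
Rhumb line: Δψ = +0.7261, q = Δφ/Δψ = 0.7712, d_rh = R√(Δφ²+q²Δλ²) = 8881.7 km
Excess = 8881.7 − 8425.1 = 456.6 ≈ 457 km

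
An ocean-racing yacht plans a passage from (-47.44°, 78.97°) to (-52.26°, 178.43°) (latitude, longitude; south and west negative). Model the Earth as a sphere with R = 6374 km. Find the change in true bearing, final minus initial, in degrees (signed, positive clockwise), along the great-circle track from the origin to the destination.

At departure: θ₁ = atan2(sin Δλ cos φ₂, cos φ₁ sin φ₂ − sin φ₁ cos φ₂ cos Δλ) = 135.25°
At arrival: θ₂ = atan2(sin Δλ cos φ₁, −cos φ₂ sin φ₁ + sin φ₂ cos φ₁ cos Δλ) = 51.08°
Δθ = θ₂ − θ₁ = -84.2°

-84.2°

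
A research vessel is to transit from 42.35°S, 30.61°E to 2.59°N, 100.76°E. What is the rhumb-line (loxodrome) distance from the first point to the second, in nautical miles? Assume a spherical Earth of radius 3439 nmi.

Rhumb course C = atan2(Δλ, Δψ) with Δψ = ln[tan(π/4+φ₂/2)/tan(π/4+φ₁/2)] = +0.8626, Δλ = +1.2243 → C = 54.83°
d = R·|Δφ| / |cos C| = 3439·0.78435 / 0.57596 = 4683 nmi

4683 nmi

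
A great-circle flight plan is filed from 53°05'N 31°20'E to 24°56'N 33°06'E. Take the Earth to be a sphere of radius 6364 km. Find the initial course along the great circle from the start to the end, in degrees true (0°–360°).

θ = atan2( sin Δλ·cos φ₂ ,  cos φ₁ sin φ₂ − sin φ₁ cos φ₂ cos Δλ )
  = atan2(+0.0280, -0.4714) = 176.61°

176.6°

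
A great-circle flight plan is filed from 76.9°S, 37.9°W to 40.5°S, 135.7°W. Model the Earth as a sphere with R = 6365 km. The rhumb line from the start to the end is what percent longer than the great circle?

Great circle: σ = 0.9158 rad → d_gc = Rσ = 5829.1 km
Rhumb: Δφ = +0.6353, Δλ = -1.7069, Δψ = +1.3900, q = Δφ/Δψ = 0.4570 → d_rh = R√(Δφ²+q²Δλ²) = 6403.7 km
Excess = (6403.7 − 5829.1) / 5829.1 = 574.6 / 5829.1 = 9.86% ≈ 9.9%

9.9%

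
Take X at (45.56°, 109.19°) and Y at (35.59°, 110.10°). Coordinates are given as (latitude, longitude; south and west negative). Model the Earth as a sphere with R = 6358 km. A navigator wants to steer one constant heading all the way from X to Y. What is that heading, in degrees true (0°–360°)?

Δψ = ln[tan(π/4+φ₂/2)/tan(π/4+φ₁/2)] = -0.2298
Δλ = +0.0159 rad (taken the short way round)
course = atan2(Δλ, Δψ) = 176.05°

176.0°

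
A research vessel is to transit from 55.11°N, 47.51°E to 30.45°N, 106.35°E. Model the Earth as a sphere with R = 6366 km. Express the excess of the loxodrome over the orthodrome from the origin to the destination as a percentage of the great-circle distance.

Great circle: σ = 0.8355 rad → d_gc = Rσ = 5318.5 km
Rhumb: Δφ = -0.4304, Δλ = +1.0270, Δψ = -0.5992, q = Δφ/Δψ = 0.7183 → d_rh = R√(Δφ²+q²Δλ²) = 5436.8 km
Excess = (5436.8 − 5318.5) / 5318.5 = 118.3 / 5318.5 = 2.22% ≈ 2.2%

2.2%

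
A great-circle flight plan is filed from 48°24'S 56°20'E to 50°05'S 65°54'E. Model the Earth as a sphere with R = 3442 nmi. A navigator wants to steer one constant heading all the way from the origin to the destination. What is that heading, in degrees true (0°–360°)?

Δψ = ln[tan(π/4+φ₂/2)/tan(π/4+φ₁/2)] = -0.0450
Δλ = +0.1670 rad (taken the short way round)
course = atan2(Δλ, Δψ) = 105.09°

105.1°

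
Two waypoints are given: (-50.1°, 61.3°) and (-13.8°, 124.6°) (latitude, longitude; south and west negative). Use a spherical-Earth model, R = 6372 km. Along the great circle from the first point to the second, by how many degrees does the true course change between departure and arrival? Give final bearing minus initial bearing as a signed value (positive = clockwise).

-37.9°

Initial bearing θ₁ = atan2(sin Δλ cos φ₂, cos φ₁ sin φ₂ − sin φ₁ cos φ₂ cos Δλ) = 78.17°
Final bearing θ₂ = (initial bearing from the destination back to the start) + 180° = 40.28°
Δθ = θ₂ − θ₁ = -37.9°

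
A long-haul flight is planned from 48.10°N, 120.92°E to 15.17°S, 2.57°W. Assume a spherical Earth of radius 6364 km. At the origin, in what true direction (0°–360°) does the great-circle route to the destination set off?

285.4°

θ = atan2( sin Δλ·cos φ₂ ,  cos φ₁ sin φ₂ − sin φ₁ cos φ₂ cos Δλ )
  = atan2(-0.8049, +0.2216) = 285.39°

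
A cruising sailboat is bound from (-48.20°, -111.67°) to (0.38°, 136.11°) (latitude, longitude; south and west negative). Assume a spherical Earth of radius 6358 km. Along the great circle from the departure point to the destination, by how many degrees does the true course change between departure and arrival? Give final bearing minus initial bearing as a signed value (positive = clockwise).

At departure: θ₁ = atan2(sin Δλ cos φ₂, cos φ₁ sin φ₂ − sin φ₁ cos φ₂ cos Δλ) = 253.31°
At arrival: θ₂ = atan2(sin Δλ cos φ₁, −cos φ₂ sin φ₁ + sin φ₂ cos φ₁ cos Δλ) = 320.32°
Δθ = θ₂ − θ₁ = +67.0°

+67.0°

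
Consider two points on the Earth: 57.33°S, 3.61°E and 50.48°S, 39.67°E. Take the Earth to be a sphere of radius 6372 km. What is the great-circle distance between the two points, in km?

2449 km

cos σ = sin φ₁ sin φ₂ + cos φ₁ cos φ₂ cos Δλ
      = sin(-57.33°)sin(-50.48°) + cos(-57.33°)cos(-50.48°)cos(36.06°) = 0.9270
σ = 22.021° → d = Rσ = 6372·0.38434 = 2449 km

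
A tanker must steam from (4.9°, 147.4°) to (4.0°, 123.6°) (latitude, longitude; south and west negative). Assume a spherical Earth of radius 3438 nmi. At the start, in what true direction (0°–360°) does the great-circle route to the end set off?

θ = atan2( sin Δλ·cos φ₂ ,  cos φ₁ sin φ₂ − sin φ₁ cos φ₂ cos Δλ )
  = atan2(-0.4026, -0.0085) = 268.80°

268.8°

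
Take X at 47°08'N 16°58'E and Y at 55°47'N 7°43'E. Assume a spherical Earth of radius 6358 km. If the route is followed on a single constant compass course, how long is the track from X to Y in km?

Δψ = ln[tan(π/4+φ₂/2)/tan(π/4+φ₁/2)] = +0.2433;  Δφ = +0.1510 rad,  Δλ = -0.1614 rad
q = Δφ/Δψ = 0.6206
d = R·√(Δφ² + q²Δλ²) = 6358·0.18119 = 1152 km

1152 km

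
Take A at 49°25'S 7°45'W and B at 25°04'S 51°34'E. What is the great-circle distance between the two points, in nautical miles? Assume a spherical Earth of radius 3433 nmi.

Haversine: a = sin²(Δφ/2)+cos φ₁ cos φ₂ sin²(Δλ/2) = 0.18877;  σ = 2·atan2(√a,√(1−a))
σ = 51.503° → d = Rσ = 3433·0.89890 = 3086 nmi

3086 nmi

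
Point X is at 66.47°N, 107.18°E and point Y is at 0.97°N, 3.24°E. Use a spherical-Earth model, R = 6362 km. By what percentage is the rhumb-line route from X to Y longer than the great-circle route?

6.5%

Great circle: σ = 1.6515 rad → d_gc = Rσ = 10507.0 km
Rhumb: Δφ = -1.1432, Δλ = -1.8141, Δψ = -1.5520, q = Δφ/Δψ = 0.7366 → d_rh = R√(Δφ²+q²Δλ²) = 11187.9 km
Excess = (11187.9 − 10507.0) / 10507.0 = 680.9 / 10507.0 = 6.48% ≈ 6.5%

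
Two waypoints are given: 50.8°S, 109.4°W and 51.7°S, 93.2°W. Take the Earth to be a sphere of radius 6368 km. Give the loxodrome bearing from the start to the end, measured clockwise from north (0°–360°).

95.1°

Δψ = ln[tan(π/4+φ₂/2)/tan(π/4+φ₁/2)] = -0.0251
Δλ = +0.2827 rad (taken the short way round)
course = atan2(Δλ, Δψ) = 95.07°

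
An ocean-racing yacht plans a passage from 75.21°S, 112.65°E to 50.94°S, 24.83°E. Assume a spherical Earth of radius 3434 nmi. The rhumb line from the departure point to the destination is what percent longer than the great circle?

8.4%

Great circle: σ = 0.7123 rad → d_gc = Rσ = 2445.9 nmi
Rhumb: Δφ = +0.4236, Δλ = -1.5327, Δψ = +1.0054, q = Δφ/Δψ = 0.4213 → d_rh = R√(Δφ²+q²Δλ²) = 2652.1 nmi
Excess = (2652.1 − 2445.9) / 2445.9 = 206.2 / 2445.9 = 8.43% ≈ 8.4%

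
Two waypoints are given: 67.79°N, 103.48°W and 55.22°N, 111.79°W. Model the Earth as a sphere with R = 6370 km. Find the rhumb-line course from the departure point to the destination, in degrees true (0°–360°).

197.2°

Δψ = ln[tan(π/4+φ₂/2)/tan(π/4+φ₁/2)] = -0.4673
Δλ = -0.1450 rad (taken the short way round)
course = atan2(Δλ, Δψ) = 197.24°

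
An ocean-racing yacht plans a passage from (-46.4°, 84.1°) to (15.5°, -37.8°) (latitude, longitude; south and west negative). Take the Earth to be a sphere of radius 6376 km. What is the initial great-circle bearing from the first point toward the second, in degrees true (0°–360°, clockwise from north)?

257.3°

θ = atan2( sin Δλ·cos φ₂ ,  cos φ₁ sin φ₂ − sin φ₁ cos φ₂ cos Δλ )
  = atan2(-0.8181, -0.1845) = 257.29°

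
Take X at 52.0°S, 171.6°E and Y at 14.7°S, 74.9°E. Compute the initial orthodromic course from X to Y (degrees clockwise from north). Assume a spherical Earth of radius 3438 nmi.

N = sin Δλ·cos φ₂ = -0.9607;  D = cos φ₁ sin φ₂ − sin φ₁ cos φ₂ cos Δλ = -0.2452
initial course = atan2(N, D) = 255.68°

255.7°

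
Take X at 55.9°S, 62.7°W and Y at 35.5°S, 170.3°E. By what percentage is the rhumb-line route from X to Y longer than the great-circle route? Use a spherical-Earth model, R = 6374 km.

Great circle: σ = 1.3631 rad → d_gc = Rσ = 8688.6 km
Rhumb: Δφ = +0.3560, Δλ = -2.2166, Δψ = +0.5184, q = Δφ/Δψ = 0.6868 → d_rh = R√(Δφ²+q²Δλ²) = 9965.3 km
Excess = (9965.3 − 8688.6) / 8688.6 = 1276.7 / 8688.6 = 14.69% ≈ 14.7%

14.7%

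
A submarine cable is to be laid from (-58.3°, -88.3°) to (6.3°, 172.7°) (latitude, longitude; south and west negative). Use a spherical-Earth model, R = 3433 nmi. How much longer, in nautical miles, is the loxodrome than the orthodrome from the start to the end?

235 nmi

Great circle: cos σ = sin φ₁ sin φ₂ + cos φ₁ cos φ₂ cos Δλ,  σ = 1.7468 rad → d_gc = 5996.7 nmi
Rhumb line: Δψ = +1.3693, q = Δφ/Δψ = 0.8234, d_rh = R√(Δφ²+q²Δλ²) = 6232.1 nmi
Excess = 6232.1 − 5996.7 = 235.4 ≈ 235 nmi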